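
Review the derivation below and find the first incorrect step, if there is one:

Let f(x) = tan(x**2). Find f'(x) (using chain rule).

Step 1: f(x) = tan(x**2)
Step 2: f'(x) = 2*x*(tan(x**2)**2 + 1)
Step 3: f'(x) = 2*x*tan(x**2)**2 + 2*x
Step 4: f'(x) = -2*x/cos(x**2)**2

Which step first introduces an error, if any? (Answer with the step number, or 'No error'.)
Step 4

Step 4 is incorrect due to a sign flip.
The step shows: -2*x/cos(x**2)**2
The correct value should be: 2*x/cos(x**2)**2

Explanation: The sign of the whole expression was flipped: the term 2*x/cos(x**2)**2 was incorrectly written as -2*x/cos(x**2)**2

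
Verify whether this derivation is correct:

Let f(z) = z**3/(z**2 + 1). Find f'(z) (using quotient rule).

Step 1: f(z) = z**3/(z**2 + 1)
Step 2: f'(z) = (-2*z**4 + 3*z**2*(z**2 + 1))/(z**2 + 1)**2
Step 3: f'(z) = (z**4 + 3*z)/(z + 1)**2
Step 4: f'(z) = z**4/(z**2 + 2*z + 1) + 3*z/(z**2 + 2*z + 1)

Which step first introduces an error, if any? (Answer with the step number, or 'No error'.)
Step 3

Step 3 is incorrect due to a wrong exponent.
The step shows: (z**4 + 3*z)/(z + 1)**2
The correct value should be: (z**4 + 3*z**2)/(z**2 + 1)**2

Explanation: The exponent 2 on z was incorrectly written as 1: the term (z**4 + 3*z**2)/(z**2 + 1)**2 was incorrectly written as (z**4 + 3*z)/(z + 1)**2
The later steps are derived from this incorrect expression, so the error originates in Step 3.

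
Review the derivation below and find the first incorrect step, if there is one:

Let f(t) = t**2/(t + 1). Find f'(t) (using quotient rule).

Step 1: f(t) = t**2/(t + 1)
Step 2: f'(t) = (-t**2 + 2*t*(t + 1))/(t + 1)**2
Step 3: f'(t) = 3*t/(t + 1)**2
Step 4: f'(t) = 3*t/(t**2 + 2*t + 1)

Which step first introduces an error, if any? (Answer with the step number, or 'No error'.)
Step 3

Step 3 is incorrect due to a wrong exponent.
The step shows: 3*t/(t + 1)**2
The correct value should be: (t**2 + 2*t)/(t + 1)**2

Explanation: The exponent 2 on t was incorrectly written as 1: the term (t**2 + 2*t)/(t + 1)**2 was incorrectly written as 3*t/(t + 1)**2
The later steps are derived from this incorrect expression, so the error originates in Step 3.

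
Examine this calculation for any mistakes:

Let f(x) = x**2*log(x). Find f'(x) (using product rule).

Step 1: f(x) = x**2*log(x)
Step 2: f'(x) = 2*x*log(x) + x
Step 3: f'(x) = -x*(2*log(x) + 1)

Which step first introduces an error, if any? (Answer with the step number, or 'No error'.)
Step 3

Step 3 is incorrect due to a sign flip.
The step shows: -x*(2*log(x) + 1)
The correct value should be: x*(2*log(x) + 1)

Explanation: The sign of the whole expression was flipped: the term x*(2*log(x) + 1) was incorrectly written as -x*(2*log(x) + 1)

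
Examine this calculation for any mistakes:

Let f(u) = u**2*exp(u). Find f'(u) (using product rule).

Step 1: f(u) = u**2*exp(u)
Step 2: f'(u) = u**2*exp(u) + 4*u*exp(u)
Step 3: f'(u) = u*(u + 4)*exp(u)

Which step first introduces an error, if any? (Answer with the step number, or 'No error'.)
Step 2

Step 2 is incorrect due to a wrong coefficient.
The step shows: u**2*exp(u) + 4*u*exp(u)
The correct value should be: u**2*exp(u) + 2*u*exp(u)

Explanation: The coefficient 2 was incorrectly written as 4: the term 2*u*exp(u) was incorrectly written as 4*u*exp(u)
The later steps are derived from this incorrect expression, so the error originates in Step 2.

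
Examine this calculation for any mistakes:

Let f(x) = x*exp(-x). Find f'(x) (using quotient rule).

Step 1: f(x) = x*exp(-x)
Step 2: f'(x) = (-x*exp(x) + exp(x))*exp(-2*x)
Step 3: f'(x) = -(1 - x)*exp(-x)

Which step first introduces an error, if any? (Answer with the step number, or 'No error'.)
Step 3

Step 3 is incorrect due to a sign flip.
The step shows: -(1 - x)*exp(-x)
The correct value should be: (1 - x)*exp(-x)

Explanation: The sign of the whole expression was flipped: the term (1 - x)*exp(-x) was incorrectly written as -(1 - x)*exp(-x)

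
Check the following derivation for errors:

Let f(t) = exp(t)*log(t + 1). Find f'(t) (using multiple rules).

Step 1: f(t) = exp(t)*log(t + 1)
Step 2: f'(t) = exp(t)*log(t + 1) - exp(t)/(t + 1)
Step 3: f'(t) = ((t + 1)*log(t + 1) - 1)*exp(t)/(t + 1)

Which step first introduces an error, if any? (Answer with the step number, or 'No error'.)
Step 2

Step 2 is incorrect due to a sign flip.
The step shows: exp(t)*log(t + 1) - exp(t)/(t + 1)
The correct value should be: exp(t)*log(t + 1) + exp(t)/(t + 1)

Explanation: The sign of one term was flipped: the term exp(t)/(t + 1) was incorrectly written as -exp(t)/(t + 1)
The later steps are derived from this incorrect expression, so the error originates in Step 2.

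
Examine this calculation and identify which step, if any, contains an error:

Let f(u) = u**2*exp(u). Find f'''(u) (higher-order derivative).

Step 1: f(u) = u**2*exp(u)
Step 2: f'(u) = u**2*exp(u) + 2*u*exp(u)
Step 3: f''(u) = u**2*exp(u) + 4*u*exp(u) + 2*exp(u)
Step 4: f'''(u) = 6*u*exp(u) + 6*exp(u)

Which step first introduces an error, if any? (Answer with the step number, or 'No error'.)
Step 4

Step 4 is incorrect due to a dropped term.
The step shows: 6*u*exp(u) + 6*exp(u)
The correct value should be: u**2*exp(u) + 6*u*exp(u) + 6*exp(u)

Explanation: A term was dropped: the term u**2*exp(u) was incorrectly omitted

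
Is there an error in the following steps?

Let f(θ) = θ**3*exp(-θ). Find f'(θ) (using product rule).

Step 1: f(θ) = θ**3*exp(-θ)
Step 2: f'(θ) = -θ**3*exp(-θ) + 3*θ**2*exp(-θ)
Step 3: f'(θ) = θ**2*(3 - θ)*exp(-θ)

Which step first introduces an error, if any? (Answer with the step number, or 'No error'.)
No error

All steps in this derivation are correct.
The final answer f'(θ) = θ**2*(3 - θ)*exp(-θ) is valid.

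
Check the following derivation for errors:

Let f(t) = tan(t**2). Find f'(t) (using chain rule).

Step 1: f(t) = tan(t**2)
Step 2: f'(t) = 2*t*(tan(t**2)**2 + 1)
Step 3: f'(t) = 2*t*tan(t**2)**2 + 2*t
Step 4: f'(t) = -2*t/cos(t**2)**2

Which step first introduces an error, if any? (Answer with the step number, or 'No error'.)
Step 4

Step 4 is incorrect due to a sign flip.
The step shows: -2*t/cos(t**2)**2
The correct value should be: 2*t/cos(t**2)**2

Explanation: The sign of the whole expression was flipped: the term 2*t/cos(t**2)**2 was incorrectly written as -2*t/cos(t**2)**2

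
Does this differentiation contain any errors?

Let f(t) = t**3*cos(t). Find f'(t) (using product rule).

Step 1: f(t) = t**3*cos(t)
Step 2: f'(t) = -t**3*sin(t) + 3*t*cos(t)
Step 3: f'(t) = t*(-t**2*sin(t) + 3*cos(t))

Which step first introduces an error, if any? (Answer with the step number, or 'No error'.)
Step 2

Step 2 is incorrect due to a wrong exponent.
The step shows: -t**3*sin(t) + 3*t*cos(t)
The correct value should be: -t**3*sin(t) + 3*t**2*cos(t)

Explanation: The exponent 2 on t was incorrectly written as 1: the term 3*t**2*cos(t) was incorrectly written as 3*t*cos(t)
The later steps are derived from this incorrect expression, so the error originates in Step 2.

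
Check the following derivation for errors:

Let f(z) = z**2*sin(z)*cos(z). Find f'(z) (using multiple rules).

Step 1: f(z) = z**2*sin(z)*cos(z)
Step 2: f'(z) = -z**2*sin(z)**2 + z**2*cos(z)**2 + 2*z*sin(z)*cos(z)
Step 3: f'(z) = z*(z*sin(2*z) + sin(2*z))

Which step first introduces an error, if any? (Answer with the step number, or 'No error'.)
Step 3

Step 3 is incorrect due to a wrong trig function.
The step shows: z*(z*sin(2*z) + sin(2*z))
The correct value should be: z*(z*cos(2*z) + sin(2*z))

Explanation: cos(2*z) was incorrectly written as sin(2*z): the term z*(z*cos(2*z) + sin(2*z)) was incorrectly written as z*(z*sin(2*z) + sin(2*z))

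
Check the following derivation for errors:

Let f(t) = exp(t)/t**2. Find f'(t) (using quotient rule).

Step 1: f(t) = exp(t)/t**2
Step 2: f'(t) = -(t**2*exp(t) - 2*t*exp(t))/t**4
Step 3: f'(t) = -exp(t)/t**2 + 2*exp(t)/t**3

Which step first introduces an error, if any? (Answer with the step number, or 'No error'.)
Step 2

Step 2 is incorrect due to a sign flip.
The step shows: -(t**2*exp(t) - 2*t*exp(t))/t**4
The correct value should be: (t**2*exp(t) - 2*t*exp(t))/t**4

Explanation: The sign of the whole expression was flipped: the term (t**2*exp(t) - 2*t*exp(t))/t**4 was incorrectly written as -(t**2*exp(t) - 2*t*exp(t))/t**4
The later steps are derived from this incorrect expression, so the error originates in Step 2.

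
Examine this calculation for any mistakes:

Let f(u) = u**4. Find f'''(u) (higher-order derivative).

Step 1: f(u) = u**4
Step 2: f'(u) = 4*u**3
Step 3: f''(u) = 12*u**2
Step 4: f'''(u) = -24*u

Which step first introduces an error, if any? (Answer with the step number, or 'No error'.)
Step 4

Step 4 is incorrect due to a sign flip.
The step shows: -24*u
The correct value should be: 24*u

Explanation: The sign of the whole expression was flipped: the term 24*u was incorrectly written as -24*u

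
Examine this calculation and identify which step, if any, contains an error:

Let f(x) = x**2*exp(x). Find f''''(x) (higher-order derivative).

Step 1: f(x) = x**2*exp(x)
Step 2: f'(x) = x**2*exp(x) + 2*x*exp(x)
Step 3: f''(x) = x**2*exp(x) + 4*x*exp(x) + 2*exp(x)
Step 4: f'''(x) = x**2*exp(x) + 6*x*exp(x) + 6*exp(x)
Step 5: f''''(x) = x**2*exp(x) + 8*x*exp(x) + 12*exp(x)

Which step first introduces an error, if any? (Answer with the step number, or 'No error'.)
No error

All steps in this derivation are correct.
The final answer f''''(x) = x**2*exp(x) + 8*x*exp(x) + 12*exp(x) is valid.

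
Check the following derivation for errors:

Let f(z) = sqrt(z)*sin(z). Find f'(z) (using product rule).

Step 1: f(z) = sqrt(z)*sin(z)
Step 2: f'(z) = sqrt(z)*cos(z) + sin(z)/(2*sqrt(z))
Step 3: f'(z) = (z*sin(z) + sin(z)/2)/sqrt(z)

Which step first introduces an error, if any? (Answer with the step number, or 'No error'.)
Step 3

Step 3 is incorrect due to a wrong trig function.
The step shows: (z*sin(z) + sin(z)/2)/sqrt(z)
The correct value should be: (z*cos(z) + sin(z)/2)/sqrt(z)

Explanation: cos(z) was incorrectly written as sin(z): the term (z*cos(z) + sin(z)/2)/sqrt(z) was incorrectly written as (z*sin(z) + sin(z)/2)/sqrt(z)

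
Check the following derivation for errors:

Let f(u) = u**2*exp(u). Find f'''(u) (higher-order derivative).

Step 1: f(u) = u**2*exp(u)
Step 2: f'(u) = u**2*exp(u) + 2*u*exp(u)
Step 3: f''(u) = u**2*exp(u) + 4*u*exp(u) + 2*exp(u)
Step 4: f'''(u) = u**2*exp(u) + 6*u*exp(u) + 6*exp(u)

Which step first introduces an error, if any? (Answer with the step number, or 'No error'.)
No error

All steps in this derivation are correct.
The final answer f'''(u) = u**2*exp(u) + 6*u*exp(u) + 6*exp(u) is valid.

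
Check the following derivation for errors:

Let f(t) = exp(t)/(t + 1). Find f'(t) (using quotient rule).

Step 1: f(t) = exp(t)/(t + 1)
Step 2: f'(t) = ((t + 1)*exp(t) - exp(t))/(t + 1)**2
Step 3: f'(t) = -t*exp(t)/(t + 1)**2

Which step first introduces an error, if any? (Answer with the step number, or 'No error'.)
Step 3

Step 3 is incorrect due to a sign flip.
The step shows: -t*exp(t)/(t + 1)**2
The correct value should be: t*exp(t)/(t + 1)**2

Explanation: The sign of the whole expression was flipped: the term t*exp(t)/(t + 1)**2 was incorrectly written as -t*exp(t)/(t + 1)**2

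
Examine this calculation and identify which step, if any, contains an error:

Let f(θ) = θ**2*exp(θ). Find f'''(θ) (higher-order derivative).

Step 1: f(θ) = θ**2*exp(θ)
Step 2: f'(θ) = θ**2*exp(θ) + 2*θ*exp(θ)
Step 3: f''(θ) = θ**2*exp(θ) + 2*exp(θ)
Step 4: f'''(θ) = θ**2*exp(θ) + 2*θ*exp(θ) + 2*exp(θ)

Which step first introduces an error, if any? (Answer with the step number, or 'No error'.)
Step 3

Step 3 is incorrect due to a dropped term.
The step shows: θ**2*exp(θ) + 2*exp(θ)
The correct value should be: θ**2*exp(θ) + 4*θ*exp(θ) + 2*exp(θ)

Explanation: A term was dropped: the term 4*θ*exp(θ) was incorrectly omitted
The later steps are derived from this incorrect expression, so the error originates in Step 3.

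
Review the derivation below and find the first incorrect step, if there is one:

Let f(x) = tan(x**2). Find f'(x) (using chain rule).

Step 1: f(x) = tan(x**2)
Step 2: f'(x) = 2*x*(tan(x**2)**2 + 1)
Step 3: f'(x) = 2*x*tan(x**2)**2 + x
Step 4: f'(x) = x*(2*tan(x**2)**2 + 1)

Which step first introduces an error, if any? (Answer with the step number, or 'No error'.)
Step 3

Step 3 is incorrect due to a wrong coefficient.
The step shows: 2*x*tan(x**2)**2 + x
The correct value should be: 2*x*tan(x**2)**2 + 2*x

Explanation: The coefficient 2 was incorrectly written as 1: the term 2*x was incorrectly written as x
The later steps are derived from this incorrect expression, so the error originates in Step 3.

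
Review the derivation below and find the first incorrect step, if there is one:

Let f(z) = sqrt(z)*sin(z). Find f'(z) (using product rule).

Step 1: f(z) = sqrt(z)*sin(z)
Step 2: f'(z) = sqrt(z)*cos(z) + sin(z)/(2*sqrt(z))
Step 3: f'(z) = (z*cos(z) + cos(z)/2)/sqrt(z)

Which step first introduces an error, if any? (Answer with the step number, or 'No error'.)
Step 3

Step 3 is incorrect due to a wrong trig function.
The step shows: (z*cos(z) + cos(z)/2)/sqrt(z)
The correct value should be: (z*cos(z) + sin(z)/2)/sqrt(z)

Explanation: sin(z) was incorrectly written as cos(z): the term (z*cos(z) + sin(z)/2)/sqrt(z) was incorrectly written as (z*cos(z) + cos(z)/2)/sqrt(z)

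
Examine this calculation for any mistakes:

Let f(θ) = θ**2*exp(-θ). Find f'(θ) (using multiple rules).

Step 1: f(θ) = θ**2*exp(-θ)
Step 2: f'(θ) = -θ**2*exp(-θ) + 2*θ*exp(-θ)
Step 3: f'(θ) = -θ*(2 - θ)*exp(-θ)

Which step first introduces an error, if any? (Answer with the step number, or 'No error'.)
Step 3

Step 3 is incorrect due to a sign flip.
The step shows: -θ*(2 - θ)*exp(-θ)
The correct value should be: θ*(2 - θ)*exp(-θ)

Explanation: The sign of the whole expression was flipped: the term θ*(2 - θ)*exp(-θ) was incorrectly written as -θ*(2 - θ)*exp(-θ)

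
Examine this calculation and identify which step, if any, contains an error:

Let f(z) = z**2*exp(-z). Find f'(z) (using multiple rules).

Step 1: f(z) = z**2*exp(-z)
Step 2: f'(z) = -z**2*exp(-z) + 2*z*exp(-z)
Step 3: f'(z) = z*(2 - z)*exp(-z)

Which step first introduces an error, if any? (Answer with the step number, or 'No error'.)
No error

All steps in this derivation are correct.
The final answer f'(z) = z*(2 - z)*exp(-z) is valid.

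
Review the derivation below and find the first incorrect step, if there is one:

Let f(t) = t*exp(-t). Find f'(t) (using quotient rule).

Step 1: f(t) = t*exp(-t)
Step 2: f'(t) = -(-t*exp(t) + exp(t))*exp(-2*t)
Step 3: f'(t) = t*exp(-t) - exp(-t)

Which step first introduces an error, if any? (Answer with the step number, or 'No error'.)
Step 2

Step 2 is incorrect due to a sign flip.
The step shows: -(-t*exp(t) + exp(t))*exp(-2*t)
The correct value should be: (-t*exp(t) + exp(t))*exp(-2*t)

Explanation: The sign of the whole expression was flipped: the term (-t*exp(t) + exp(t))*exp(-2*t) was incorrectly written as -(-t*exp(t) + exp(t))*exp(-2*t)
The later steps are derived from this incorrect expression, so the error originates in Step 2.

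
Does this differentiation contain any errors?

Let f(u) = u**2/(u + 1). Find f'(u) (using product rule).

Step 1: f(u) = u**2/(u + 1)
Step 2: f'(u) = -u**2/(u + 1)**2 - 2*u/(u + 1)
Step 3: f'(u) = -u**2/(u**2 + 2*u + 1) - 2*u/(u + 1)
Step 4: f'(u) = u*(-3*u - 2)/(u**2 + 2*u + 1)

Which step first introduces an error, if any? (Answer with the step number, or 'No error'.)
Step 2

Step 2 is incorrect due to a sign flip.
The step shows: -u**2/(u + 1)**2 - 2*u/(u + 1)
The correct value should be: -u**2/(u + 1)**2 + 2*u/(u + 1)

Explanation: The sign of one term was flipped: the term 2*u/(u + 1) was incorrectly written as -2*u/(u + 1)
The later steps are derived from this incorrect expression, so the error originates in Step 2.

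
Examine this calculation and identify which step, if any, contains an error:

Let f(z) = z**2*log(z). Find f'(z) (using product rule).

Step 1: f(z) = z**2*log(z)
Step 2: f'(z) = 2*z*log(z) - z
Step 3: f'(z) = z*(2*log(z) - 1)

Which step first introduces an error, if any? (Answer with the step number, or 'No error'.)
Step 2

Step 2 is incorrect due to a sign flip.
The step shows: 2*z*log(z) - z
The correct value should be: 2*z*log(z) + z

Explanation: The sign of one term was flipped: the term z was incorrectly written as -z
The later steps are derived from this incorrect expression, so the error originates in Step 2.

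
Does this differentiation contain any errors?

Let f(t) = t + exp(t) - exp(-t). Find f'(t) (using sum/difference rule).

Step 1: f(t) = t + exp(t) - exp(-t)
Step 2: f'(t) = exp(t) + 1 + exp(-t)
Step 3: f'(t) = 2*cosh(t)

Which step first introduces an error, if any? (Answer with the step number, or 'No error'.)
Step 3

Step 3 is incorrect due to a dropped term.
The step shows: 2*cosh(t)
The correct value should be: 2*cosh(t) + 1

Explanation: A term was dropped: the term 1 was incorrectly omitted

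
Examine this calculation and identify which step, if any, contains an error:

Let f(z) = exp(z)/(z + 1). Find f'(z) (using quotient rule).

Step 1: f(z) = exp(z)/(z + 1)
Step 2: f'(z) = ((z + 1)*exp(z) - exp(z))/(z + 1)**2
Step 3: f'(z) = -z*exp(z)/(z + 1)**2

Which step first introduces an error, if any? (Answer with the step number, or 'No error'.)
Step 3

Step 3 is incorrect due to a sign flip.
The step shows: -z*exp(z)/(z + 1)**2
The correct value should be: z*exp(z)/(z + 1)**2

Explanation: The sign of the whole expression was flipped: the term z*exp(z)/(z + 1)**2 was incorrectly written as -z*exp(z)/(z + 1)**2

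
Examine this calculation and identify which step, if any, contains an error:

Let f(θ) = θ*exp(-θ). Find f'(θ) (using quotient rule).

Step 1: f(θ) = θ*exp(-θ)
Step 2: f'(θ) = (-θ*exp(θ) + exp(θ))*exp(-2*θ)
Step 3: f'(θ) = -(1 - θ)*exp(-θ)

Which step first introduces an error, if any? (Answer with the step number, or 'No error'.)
Step 3

Step 3 is incorrect due to a sign flip.
The step shows: -(1 - θ)*exp(-θ)
The correct value should be: (1 - θ)*exp(-θ)

Explanation: The sign of the whole expression was flipped: the term (1 - θ)*exp(-θ) was incorrectly written as -(1 - θ)*exp(-θ)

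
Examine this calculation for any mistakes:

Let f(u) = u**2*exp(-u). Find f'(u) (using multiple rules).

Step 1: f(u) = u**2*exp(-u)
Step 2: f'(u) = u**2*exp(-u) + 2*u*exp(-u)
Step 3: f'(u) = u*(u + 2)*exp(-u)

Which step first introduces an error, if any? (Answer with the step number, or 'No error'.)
Step 2

Step 2 is incorrect due to a sign flip.
The step shows: u**2*exp(-u) + 2*u*exp(-u)
The correct value should be: -u**2*exp(-u) + 2*u*exp(-u)

Explanation: The sign of one term was flipped: the term -u**2*exp(-u) was incorrectly written as u**2*exp(-u)
The later steps are derived from this incorrect expression, so the error originates in Step 2.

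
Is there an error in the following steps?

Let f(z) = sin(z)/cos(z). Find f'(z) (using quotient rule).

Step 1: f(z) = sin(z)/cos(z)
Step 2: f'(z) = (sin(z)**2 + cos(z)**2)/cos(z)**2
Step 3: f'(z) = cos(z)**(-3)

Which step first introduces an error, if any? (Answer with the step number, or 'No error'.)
Step 3

Step 3 is incorrect due to a wrong exponent.
The step shows: cos(z)**(-3)
The correct value should be: cos(z)**(-2)

Explanation: The exponent -2 on cos(z) was incorrectly written as -3: the term cos(z)**(-2) was incorrectly written as cos(z)**(-3)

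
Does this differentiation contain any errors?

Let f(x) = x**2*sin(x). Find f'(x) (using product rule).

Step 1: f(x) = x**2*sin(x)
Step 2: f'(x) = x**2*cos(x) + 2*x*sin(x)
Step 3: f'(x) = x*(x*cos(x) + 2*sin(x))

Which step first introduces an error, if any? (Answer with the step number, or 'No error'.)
No error

All steps in this derivation are correct.
The final answer f'(x) = x*(x*cos(x) + 2*sin(x)) is valid.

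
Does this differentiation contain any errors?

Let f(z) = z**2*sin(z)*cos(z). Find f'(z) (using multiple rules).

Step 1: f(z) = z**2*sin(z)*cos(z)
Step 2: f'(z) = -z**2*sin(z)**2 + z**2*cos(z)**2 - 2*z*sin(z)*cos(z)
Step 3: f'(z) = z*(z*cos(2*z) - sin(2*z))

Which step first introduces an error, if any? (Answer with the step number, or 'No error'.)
Step 2

Step 2 is incorrect due to a sign flip.
The step shows: -z**2*sin(z)**2 + z**2*cos(z)**2 - 2*z*sin(z)*cos(z)
The correct value should be: -z**2*sin(z)**2 + z**2*cos(z)**2 + 2*z*sin(z)*cos(z)

Explanation: The sign of one term was flipped: the term 2*z*sin(z)*cos(z) was incorrectly written as -2*z*sin(z)*cos(z)
The later steps are derived from this incorrect expression, so the error originates in Step 2.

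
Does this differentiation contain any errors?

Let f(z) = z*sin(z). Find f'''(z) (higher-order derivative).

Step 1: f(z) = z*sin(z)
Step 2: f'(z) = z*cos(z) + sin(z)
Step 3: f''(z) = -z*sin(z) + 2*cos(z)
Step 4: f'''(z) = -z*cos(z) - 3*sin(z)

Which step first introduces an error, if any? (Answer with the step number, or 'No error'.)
No error

All steps in this derivation are correct.
The final answer f'''(z) = -z*cos(z) - 3*sin(z) is valid.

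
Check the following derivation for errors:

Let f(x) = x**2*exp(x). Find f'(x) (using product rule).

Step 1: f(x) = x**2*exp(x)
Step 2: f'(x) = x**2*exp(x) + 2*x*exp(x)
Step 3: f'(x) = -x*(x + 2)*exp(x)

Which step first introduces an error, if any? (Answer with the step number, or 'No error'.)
Step 3

Step 3 is incorrect due to a sign flip.
The step shows: -x*(x + 2)*exp(x)
The correct value should be: x*(x + 2)*exp(x)

Explanation: The sign of the whole expression was flipped: the term x*(x + 2)*exp(x) was incorrectly written as -x*(x + 2)*exp(x)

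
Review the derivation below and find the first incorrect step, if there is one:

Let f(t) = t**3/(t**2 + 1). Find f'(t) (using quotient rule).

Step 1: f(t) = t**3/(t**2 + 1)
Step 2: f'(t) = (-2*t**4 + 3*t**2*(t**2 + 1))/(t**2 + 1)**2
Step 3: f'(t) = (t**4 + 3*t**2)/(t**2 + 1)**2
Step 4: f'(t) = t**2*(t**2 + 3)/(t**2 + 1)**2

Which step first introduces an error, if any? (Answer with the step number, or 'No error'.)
No error

All steps in this derivation are correct.
The final answer f'(t) = t**2*(t**2 + 3)/(t**2 + 1)**2 is valid.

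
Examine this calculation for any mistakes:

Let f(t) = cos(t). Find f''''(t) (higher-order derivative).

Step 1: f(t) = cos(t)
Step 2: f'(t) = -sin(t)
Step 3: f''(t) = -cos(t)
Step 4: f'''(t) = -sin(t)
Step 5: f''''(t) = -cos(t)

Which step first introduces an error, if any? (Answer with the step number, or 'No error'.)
Step 4

Step 4 is incorrect due to a sign flip.
The step shows: -sin(t)
The correct value should be: sin(t)

Explanation: The sign of the whole expression was flipped: the term sin(t) was incorrectly written as -sin(t)
The later steps are derived from this incorrect expression, so the error originates in Step 4.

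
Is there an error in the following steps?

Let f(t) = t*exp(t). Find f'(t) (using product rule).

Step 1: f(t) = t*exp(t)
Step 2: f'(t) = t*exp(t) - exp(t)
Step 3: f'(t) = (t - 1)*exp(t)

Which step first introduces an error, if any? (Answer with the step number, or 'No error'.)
Step 2

Step 2 is incorrect due to a sign flip.
The step shows: t*exp(t) - exp(t)
The correct value should be: t*exp(t) + exp(t)

Explanation: The sign of one term was flipped: the term exp(t) was incorrectly written as -exp(t)
The later steps are derived from this incorrect expression, so the error originates in Step 2.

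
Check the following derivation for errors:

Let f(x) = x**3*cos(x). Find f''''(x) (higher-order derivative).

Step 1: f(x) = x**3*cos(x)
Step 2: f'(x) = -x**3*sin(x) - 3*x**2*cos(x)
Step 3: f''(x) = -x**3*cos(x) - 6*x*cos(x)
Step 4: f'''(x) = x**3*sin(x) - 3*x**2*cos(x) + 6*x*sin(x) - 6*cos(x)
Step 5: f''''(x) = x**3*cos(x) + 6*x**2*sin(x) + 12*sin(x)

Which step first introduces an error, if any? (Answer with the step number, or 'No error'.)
Step 2

Step 2 is incorrect due to a sign flip.
The step shows: -x**3*sin(x) - 3*x**2*cos(x)
The correct value should be: -x**3*sin(x) + 3*x**2*cos(x)

Explanation: The sign of one term was flipped: the term 3*x**2*cos(x) was incorrectly written as -3*x**2*cos(x)
The later steps are derived from this incorrect expression, so the error originates in Step 2.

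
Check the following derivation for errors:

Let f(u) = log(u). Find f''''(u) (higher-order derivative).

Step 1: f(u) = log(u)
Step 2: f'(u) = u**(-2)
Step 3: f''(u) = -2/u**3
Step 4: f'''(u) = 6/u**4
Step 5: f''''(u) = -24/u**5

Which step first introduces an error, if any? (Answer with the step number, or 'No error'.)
Step 2

Step 2 is incorrect due to a wrong exponent.
The step shows: u**(-2)
The correct value should be: 1/u

Explanation: The exponent -1 on u was incorrectly written as -2: the term 1/u was incorrectly written as u**(-2)
The later steps are derived from this incorrect expression, so the error originates in Step 2.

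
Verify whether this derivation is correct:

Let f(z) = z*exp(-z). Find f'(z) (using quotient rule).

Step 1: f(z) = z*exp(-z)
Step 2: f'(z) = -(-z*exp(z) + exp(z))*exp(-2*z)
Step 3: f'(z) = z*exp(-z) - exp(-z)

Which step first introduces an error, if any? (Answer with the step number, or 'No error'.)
Step 2

Step 2 is incorrect due to a sign flip.
The step shows: -(-z*exp(z) + exp(z))*exp(-2*z)
The correct value should be: (-z*exp(z) + exp(z))*exp(-2*z)

Explanation: The sign of the whole expression was flipped: the term (-z*exp(z) + exp(z))*exp(-2*z) was incorrectly written as -(-z*exp(z) + exp(z))*exp(-2*z)
The later steps are derived from this incorrect expression, so the error originates in Step 2.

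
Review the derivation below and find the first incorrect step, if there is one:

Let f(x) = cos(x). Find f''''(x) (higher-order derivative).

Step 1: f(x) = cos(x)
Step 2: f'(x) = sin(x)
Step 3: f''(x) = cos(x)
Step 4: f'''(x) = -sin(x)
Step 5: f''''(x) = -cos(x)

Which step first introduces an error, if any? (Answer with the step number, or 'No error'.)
Step 2

Step 2 is incorrect due to a sign flip.
The step shows: sin(x)
The correct value should be: -sin(x)

Explanation: The sign of the whole expression was flipped: the term -sin(x) was incorrectly written as sin(x)
The later steps are derived from this incorrect expression, so the error originates in Step 2.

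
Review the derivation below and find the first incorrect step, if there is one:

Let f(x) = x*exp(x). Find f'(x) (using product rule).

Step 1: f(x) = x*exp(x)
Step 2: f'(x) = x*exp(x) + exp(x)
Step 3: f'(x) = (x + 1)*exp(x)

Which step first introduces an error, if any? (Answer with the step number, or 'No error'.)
No error

All steps in this derivation are correct.
The final answer f'(x) = (x + 1)*exp(x) is valid.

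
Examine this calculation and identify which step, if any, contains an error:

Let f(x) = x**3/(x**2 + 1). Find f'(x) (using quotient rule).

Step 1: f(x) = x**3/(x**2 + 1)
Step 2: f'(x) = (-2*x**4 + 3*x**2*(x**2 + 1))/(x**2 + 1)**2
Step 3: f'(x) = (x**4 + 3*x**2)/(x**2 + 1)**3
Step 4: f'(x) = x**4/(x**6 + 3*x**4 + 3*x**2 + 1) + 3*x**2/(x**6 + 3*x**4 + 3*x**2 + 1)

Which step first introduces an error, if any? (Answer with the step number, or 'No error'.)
Step 3

Step 3 is incorrect due to a wrong exponent.
The step shows: (x**4 + 3*x**2)/(x**2 + 1)**3
The correct value should be: (x**4 + 3*x**2)/(x**2 + 1)**2

Explanation: The exponent -2 on x**2 + 1 was incorrectly written as -3: the term (x**4 + 3*x**2)/(x**2 + 1)**2 was incorrectly written as (x**4 + 3*x**2)/(x**2 + 1)**3
The later steps are derived from this incorrect expression, so the error originates in Step 3.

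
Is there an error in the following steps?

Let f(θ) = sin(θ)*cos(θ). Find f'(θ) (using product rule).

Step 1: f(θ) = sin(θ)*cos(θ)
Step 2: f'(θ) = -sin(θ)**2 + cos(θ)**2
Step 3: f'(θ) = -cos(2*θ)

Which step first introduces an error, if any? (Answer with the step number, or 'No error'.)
Step 3

Step 3 is incorrect due to a sign flip.
The step shows: -cos(2*θ)
The correct value should be: cos(2*θ)

Explanation: The sign of the whole expression was flipped: the term cos(2*θ) was incorrectly written as -cos(2*θ)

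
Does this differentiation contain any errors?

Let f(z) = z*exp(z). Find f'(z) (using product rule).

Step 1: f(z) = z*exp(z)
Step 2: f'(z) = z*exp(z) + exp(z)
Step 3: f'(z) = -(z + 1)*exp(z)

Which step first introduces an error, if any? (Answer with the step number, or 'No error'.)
Step 3

Step 3 is incorrect due to a sign flip.
The step shows: -(z + 1)*exp(z)
The correct value should be: (z + 1)*exp(z)

Explanation: The sign of the whole expression was flipped: the term (z + 1)*exp(z) was incorrectly written as -(z + 1)*exp(z)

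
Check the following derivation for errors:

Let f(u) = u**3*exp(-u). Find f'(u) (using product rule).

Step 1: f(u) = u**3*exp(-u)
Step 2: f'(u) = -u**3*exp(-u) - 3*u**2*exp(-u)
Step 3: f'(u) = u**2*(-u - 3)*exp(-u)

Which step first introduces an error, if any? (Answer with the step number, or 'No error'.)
Step 2

Step 2 is incorrect due to a sign flip.
The step shows: -u**3*exp(-u) - 3*u**2*exp(-u)
The correct value should be: -u**3*exp(-u) + 3*u**2*exp(-u)

Explanation: The sign of one term was flipped: the term 3*u**2*exp(-u) was incorrectly written as -3*u**2*exp(-u)
The later steps are derived from this incorrect expression, so the error originates in Step 2.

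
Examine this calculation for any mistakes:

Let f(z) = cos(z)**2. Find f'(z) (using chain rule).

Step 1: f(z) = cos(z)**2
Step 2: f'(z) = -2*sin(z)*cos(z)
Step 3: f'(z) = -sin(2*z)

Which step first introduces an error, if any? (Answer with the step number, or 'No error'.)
No error

All steps in this derivation are correct.
The final answer f'(z) = -sin(2*z) is valid.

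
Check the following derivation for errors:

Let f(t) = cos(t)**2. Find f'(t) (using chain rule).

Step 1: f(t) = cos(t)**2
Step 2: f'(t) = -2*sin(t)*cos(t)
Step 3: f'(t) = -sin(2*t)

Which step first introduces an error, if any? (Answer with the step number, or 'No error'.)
No error

All steps in this derivation are correct.
The final answer f'(t) = -sin(2*t) is valid.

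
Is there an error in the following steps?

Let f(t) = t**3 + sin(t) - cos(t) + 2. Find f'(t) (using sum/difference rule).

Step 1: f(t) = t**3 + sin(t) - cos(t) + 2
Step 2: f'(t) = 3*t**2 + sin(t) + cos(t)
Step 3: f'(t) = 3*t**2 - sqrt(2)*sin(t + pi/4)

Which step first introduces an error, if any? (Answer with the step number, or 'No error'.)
Step 3

Step 3 is incorrect due to a sign flip.
The step shows: 3*t**2 - sqrt(2)*sin(t + pi/4)
The correct value should be: 3*t**2 + sqrt(2)*sin(t + pi/4)

Explanation: The sign of one term was flipped: the term sqrt(2)*sin(t + pi/4) was incorrectly written as -sqrt(2)*sin(t + pi/4)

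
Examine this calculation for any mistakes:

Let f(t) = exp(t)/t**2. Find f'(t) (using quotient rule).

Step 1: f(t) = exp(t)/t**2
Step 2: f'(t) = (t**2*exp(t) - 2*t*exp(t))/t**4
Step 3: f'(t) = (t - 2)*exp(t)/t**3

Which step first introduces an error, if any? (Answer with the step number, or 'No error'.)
No error

All steps in this derivation are correct.
The final answer f'(t) = (t - 2)*exp(t)/t**3 is valid.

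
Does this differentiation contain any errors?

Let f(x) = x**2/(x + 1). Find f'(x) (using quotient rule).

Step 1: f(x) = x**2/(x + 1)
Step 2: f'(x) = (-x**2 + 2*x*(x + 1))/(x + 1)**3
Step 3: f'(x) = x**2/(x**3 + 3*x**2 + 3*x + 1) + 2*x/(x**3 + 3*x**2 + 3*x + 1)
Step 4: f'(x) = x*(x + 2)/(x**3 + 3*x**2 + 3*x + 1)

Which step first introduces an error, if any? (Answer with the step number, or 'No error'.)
Step 2

Step 2 is incorrect due to a wrong exponent.
The step shows: (-x**2 + 2*x*(x + 1))/(x + 1)**3
The correct value should be: (-x**2 + 2*x*(x + 1))/(x + 1)**2

Explanation: The exponent -2 on x + 1 was incorrectly written as -3: the term (-x**2 + 2*x*(x + 1))/(x + 1)**2 was incorrectly written as (-x**2 + 2*x*(x + 1))/(x + 1)**3
The later steps are derived from this incorrect expression, so the error originates in Step 2.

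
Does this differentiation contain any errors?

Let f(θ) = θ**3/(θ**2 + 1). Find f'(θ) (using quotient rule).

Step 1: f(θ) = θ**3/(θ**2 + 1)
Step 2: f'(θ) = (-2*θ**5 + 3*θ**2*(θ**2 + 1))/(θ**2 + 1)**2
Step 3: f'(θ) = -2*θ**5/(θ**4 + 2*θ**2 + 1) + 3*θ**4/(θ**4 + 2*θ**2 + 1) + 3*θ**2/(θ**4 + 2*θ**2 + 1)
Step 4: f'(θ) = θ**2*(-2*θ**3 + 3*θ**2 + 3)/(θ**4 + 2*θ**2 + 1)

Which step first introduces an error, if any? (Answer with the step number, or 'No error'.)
Step 2

Step 2 is incorrect due to a wrong exponent.
The step shows: (-2*θ**5 + 3*θ**2*(θ**2 + 1))/(θ**2 + 1)**2
The correct value should be: (-2*θ**4 + 3*θ**2*(θ**2 + 1))/(θ**2 + 1)**2

Explanation: The exponent 4 on θ was incorrectly written as 5: the term (-2*θ**4 + 3*θ**2*(θ**2 + 1))/(θ**2 + 1)**2 was incorrectly written as (-2*θ**5 + 3*θ**2*(θ**2 + 1))/(θ**2 + 1)**2
The later steps are derived from this incorrect expression, so the error originates in Step 2.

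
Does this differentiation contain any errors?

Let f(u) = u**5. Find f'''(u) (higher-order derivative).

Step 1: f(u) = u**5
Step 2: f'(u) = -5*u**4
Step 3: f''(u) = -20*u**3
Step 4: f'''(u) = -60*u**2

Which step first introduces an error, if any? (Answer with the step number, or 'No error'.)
Step 2

Step 2 is incorrect due to a sign flip.
The step shows: -5*u**4
The correct value should be: 5*u**4

Explanation: The sign of the whole expression was flipped: the term 5*u**4 was incorrectly written as -5*u**4
The later steps are derived from this incorrect expression, so the error originates in Step 2.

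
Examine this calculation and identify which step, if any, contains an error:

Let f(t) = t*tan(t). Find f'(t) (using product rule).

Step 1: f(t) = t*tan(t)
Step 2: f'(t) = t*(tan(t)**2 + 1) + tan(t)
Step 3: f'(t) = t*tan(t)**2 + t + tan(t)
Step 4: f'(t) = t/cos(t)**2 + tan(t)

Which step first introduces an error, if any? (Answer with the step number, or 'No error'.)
No error

All steps in this derivation are correct.
The final answer f'(t) = t/cos(t)**2 + tan(t) is valid.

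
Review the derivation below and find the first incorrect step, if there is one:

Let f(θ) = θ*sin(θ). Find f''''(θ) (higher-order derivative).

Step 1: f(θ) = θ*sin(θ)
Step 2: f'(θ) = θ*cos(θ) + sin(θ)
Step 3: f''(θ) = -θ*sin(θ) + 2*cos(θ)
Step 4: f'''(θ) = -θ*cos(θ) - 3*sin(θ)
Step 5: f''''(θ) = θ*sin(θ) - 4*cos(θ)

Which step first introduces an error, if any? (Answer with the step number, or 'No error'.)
No error

All steps in this derivation are correct.
The final answer f''''(θ) = θ*sin(θ) - 4*cos(θ) is valid.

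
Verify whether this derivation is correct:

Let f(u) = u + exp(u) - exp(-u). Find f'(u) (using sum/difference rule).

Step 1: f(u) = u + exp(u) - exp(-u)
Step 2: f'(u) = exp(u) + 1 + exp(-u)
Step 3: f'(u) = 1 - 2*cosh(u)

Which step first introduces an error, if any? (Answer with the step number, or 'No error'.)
Step 3

Step 3 is incorrect due to a sign flip.
The step shows: 1 - 2*cosh(u)
The correct value should be: 2*cosh(u) + 1

Explanation: The sign of one term was flipped: the term 2*cosh(u) was incorrectly written as -2*cosh(u)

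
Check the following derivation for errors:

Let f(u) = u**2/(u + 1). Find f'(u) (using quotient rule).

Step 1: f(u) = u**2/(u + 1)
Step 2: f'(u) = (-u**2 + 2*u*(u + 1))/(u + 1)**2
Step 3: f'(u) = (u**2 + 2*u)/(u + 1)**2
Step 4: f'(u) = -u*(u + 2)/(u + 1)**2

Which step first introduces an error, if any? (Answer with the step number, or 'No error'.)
Step 4

Step 4 is incorrect due to a sign flip.
The step shows: -u*(u + 2)/(u + 1)**2
The correct value should be: u*(u + 2)/(u + 1)**2

Explanation: The sign of the whole expression was flipped: the term u*(u + 2)/(u + 1)**2 was incorrectly written as -u*(u + 2)/(u + 1)**2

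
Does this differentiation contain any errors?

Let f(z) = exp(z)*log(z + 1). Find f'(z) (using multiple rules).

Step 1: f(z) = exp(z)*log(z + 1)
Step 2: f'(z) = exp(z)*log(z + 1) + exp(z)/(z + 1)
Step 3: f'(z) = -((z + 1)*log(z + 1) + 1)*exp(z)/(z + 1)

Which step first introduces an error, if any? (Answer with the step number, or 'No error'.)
Step 3

Step 3 is incorrect due to a sign flip.
The step shows: -((z + 1)*log(z + 1) + 1)*exp(z)/(z + 1)
The correct value should be: ((z + 1)*log(z + 1) + 1)*exp(z)/(z + 1)

Explanation: The sign of the whole expression was flipped: the term ((z + 1)*log(z + 1) + 1)*exp(z)/(z + 1) was incorrectly written as -((z + 1)*log(z + 1) + 1)*exp(z)/(z + 1)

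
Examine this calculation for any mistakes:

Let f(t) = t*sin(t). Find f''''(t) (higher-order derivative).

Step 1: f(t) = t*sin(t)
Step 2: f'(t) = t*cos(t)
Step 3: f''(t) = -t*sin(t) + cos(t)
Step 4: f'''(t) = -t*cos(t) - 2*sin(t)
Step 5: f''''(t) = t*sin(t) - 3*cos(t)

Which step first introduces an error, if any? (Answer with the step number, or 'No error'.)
Step 2

Step 2 is incorrect due to a dropped term.
The step shows: t*cos(t)
The correct value should be: t*cos(t) + sin(t)

Explanation: A term was dropped: the term sin(t) was incorrectly omitted
The later steps are derived from this incorrect expression, so the error originates in Step 2.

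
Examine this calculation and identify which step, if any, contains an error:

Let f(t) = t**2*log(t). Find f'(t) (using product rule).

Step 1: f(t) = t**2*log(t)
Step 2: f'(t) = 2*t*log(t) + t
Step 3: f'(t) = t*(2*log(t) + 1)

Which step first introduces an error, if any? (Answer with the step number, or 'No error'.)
No error

All steps in this derivation are correct.
The final answer f'(t) = t*(2*log(t) + 1) is valid.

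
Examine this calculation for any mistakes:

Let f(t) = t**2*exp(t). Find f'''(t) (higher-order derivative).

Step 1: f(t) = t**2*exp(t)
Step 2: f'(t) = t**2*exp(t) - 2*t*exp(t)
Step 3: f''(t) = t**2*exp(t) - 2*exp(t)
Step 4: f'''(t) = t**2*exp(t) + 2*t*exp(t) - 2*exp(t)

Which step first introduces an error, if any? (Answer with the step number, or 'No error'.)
Step 2

Step 2 is incorrect due to a sign flip.
The step shows: t**2*exp(t) - 2*t*exp(t)
The correct value should be: t**2*exp(t) + 2*t*exp(t)

Explanation: The sign of one term was flipped: the term 2*t*exp(t) was incorrectly written as -2*t*exp(t)
The later steps are derived from this incorrect expression, so the error originates in Step 2.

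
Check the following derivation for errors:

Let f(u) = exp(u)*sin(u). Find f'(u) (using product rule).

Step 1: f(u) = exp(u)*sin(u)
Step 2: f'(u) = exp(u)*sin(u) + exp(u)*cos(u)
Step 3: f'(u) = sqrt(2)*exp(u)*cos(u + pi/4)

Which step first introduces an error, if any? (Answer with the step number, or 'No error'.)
Step 3

Step 3 is incorrect due to a wrong trig function.
The step shows: sqrt(2)*exp(u)*cos(u + pi/4)
The correct value should be: sqrt(2)*exp(u)*sin(u + pi/4)

Explanation: sin(u + pi/4) was incorrectly written as cos(u + pi/4): the term sqrt(2)*exp(u)*sin(u + pi/4) was incorrectly written as sqrt(2)*exp(u)*cos(u + pi/4)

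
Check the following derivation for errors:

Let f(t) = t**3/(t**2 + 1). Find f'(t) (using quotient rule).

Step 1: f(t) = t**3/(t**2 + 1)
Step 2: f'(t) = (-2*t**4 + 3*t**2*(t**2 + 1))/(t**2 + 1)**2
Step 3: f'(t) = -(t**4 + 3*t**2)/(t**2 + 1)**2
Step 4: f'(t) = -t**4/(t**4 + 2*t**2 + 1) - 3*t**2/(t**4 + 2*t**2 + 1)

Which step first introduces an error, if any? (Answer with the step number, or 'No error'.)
Step 3

Step 3 is incorrect due to a sign flip.
The step shows: -(t**4 + 3*t**2)/(t**2 + 1)**2
The correct value should be: (t**4 + 3*t**2)/(t**2 + 1)**2

Explanation: The sign of the whole expression was flipped: the term (t**4 + 3*t**2)/(t**2 + 1)**2 was incorrectly written as -(t**4 + 3*t**2)/(t**2 + 1)**2
The later steps are derived from this incorrect expression, so the error originates in Step 3.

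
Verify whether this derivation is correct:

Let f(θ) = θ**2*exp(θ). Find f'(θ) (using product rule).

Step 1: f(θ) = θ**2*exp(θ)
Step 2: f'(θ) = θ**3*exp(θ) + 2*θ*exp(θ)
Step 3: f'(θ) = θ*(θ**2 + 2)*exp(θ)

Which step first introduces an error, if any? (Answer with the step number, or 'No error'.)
Step 2

Step 2 is incorrect due to a wrong exponent.
The step shows: θ**3*exp(θ) + 2*θ*exp(θ)
The correct value should be: θ**2*exp(θ) + 2*θ*exp(θ)

Explanation: The exponent 2 on θ was incorrectly written as 3: the term θ**2*exp(θ) was incorrectly written as θ**3*exp(θ)
The later steps are derived from this incorrect expression, so the error originates in Step 2.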